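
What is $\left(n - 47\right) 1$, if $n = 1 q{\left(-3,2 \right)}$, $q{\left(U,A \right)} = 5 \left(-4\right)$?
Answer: $-67$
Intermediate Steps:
$q{\left(U,A \right)} = -20$
$n = -20$ ($n = 1 \left(-20\right) = -20$)
$\left(n - 47\right) 1 = \left(-20 - 47\right) 1 = \left(-67\right) 1 = -67$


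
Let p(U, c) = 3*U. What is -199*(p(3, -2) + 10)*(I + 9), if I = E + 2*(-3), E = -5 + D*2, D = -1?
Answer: 15124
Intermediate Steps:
E = -7 (E = -5 - 1*2 = -5 - 2 = -7)
I = -13 (I = -7 + 2*(-3) = -7 - 6 = -13)
-199*(p(3, -2) + 10)*(I + 9) = -199*(3*3 + 10)*(-13 + 9) = -199*(9 + 10)*(-4) = -3781*(-4) = -199*(-76) = 15124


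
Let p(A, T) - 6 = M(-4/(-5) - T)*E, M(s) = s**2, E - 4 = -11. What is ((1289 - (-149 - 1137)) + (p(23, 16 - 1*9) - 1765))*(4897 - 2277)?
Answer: 7164652/5 ≈ 1.4329e+6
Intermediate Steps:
E = -7 (E = 4 - 11 = -7)
p(A, T) = 6 - 7*(4/5 - T)**2 (p(A, T) = 6 + (-4/(-5) - T)**2*(-7) = 6 + (-4*(-1/5) - T)**2*(-7) = 6 + (4/5 - T)**2*(-7) = 6 - 7*(4/5 - T)**2)
((1289 - (-149 - 1137)) + (p(23, 16 - 1*9) - 1765))*(4897 - 2277) = ((1289 - (-149 - 1137)) + ((6 - 7*(-4 + 5*(16 - 1*9))**2/25) - 1765))*(4897 - 2277) = ((1289 - 1*(-1286)) + ((6 - 7*(-4 + 5*(16 - 9))**2/25) - 1765))*2620 = ((1289 + 1286) + ((6 - 7*(-4 + 5*7)**2/25) - 1765))*2620 = (2575 + ((6 - 7*(-4 + 35)**2/25) - 1765))*2620 = (2575 + ((6 - 7/25*31**2) - 1765))*2620 = (2575 + ((6 - 7/25*961) - 1765))*2620 = (2575 + ((6 - 6727/25) - 1765))*2620 = (2575 + (-6577/25 - 1765))*2620 = (2575 - 50702/25)*2620 = (13673/25)*2620 = 7164652/5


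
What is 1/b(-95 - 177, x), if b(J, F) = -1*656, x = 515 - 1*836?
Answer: -1/656 ≈ -0.0015244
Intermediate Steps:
x = -321 (x = 515 - 836 = -321)
b(J, F) = -656
1/b(-95 - 177, x) = 1/(-656) = -1/656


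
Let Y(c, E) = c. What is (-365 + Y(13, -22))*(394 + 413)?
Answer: -284064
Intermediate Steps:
(-365 + Y(13, -22))*(394 + 413) = (-365 + 13)*(394 + 413) = -352*807 = -284064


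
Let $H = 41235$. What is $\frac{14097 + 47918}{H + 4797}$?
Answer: $\frac{62015}{46032} \approx 1.3472$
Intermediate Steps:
$\frac{14097 + 47918}{H + 4797} = \frac{14097 + 47918}{41235 + 4797} = \frac{62015}{46032}$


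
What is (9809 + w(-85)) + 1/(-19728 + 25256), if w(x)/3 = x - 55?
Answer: 51902393/5528 ≈ 9389.0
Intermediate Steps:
w(x) = -165 + 3*x (w(x) = 3*(x - 55) = 3*(-55 + x) = -165 + 3*x)
(9809 + w(-85)) + 1/(-19728 + 25256) = (9809 + (-165 + 3*(-85))) + 1/(-19728 + 25256) = (9809 + (-165 - 255)) + 1/5528 = (9809 - 420) + 1/5528 = 9389 + 1/5528 = 51902393/5528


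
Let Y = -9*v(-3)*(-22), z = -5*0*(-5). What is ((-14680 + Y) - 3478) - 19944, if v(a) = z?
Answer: -38102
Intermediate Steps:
z = 0 (z = 0*(-5) = 0)
v(a) = 0
Y = 0 (Y = -9*0*(-22) = 0*(-22) = 0)
((-14680 + Y) - 3478) - 19944 = ((-14680 + 0) - 3478) - 19944 = (-14680 - 3478) - 19944 = -18158 - 19944 = -38102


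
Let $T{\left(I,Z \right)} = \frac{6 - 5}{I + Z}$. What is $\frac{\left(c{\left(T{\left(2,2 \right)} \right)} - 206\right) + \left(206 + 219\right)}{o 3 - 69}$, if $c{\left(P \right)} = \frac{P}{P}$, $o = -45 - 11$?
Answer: $- \frac{220}{237} \approx -0.92827$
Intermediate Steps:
$T{\left(I,Z \right)} = \frac{1}{I + Z}$ ($T{\left(I,Z \right)} = 1 \frac{1}{I + Z} = \frac{1}{I + Z}$)
$o = -56$ ($o = -45 - 11 = -56$)
$c{\left(P \right)} = 1$
$\frac{\left(c{\left(T{\left(2,2 \right)} \right)} - 206\right) + \left(206 + 219\right)}{o 3 - 69} = \frac{\left(1 - 206\right) + \left(206 + 219\right)}{\left(-56\right) 3 - 69} = \frac{\left(1 - 206\right) + 425}{-168 - 69} = \frac{-205 + 425}{-237} = 220 \left(- \frac{1}{237}\right) = - \frac{220}{237}$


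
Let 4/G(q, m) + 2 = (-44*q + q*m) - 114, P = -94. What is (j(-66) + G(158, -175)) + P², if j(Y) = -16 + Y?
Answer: 151960684/17359 ≈ 8754.0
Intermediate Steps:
G(q, m) = 4/(-116 - 44*q + m*q) (G(q, m) = 4/(-2 + ((-44*q + q*m) - 114)) = 4/(-2 + ((-44*q + m*q) - 114)) = 4/(-2 + (-114 - 44*q + m*q)) = 4/(-116 - 44*q + m*q))
(j(-66) + G(158, -175)) + P² = ((-16 - 66) + 4/(-116 - 44*158 - 175*158)) + (-94)² = (-82 + 4/(-116 - 6952 - 27650)) + 8836 = (-82 + 4/(-34718)) + 8836 = (-82 + 4*(-1/34718)) + 8836 = (-82 - 2/17359) + 8836 = -1423440/17359 + 8836 = 151960684/17359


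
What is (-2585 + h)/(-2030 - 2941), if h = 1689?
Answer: 896/4971 ≈ 0.18025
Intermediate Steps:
(-2585 + h)/(-2030 - 2941) = (-2585 + 1689)/(-2030 - 2941) = -896/(-4971) = -896*(-1/4971) = 896/4971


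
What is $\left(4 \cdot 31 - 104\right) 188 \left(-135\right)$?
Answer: $-507600$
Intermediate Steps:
$\left(4 \cdot 31 - 104\right) 188 \left(-135\right) = \left(124 - 104\right) 188 \left(-135\right) = 20 \cdot 188 \left(-135\right) = 3760 \left(-135\right) = -507600$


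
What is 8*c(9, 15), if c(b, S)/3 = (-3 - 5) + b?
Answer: 24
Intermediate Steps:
c(b, S) = -24 + 3*b (c(b, S) = 3*((-3 - 5) + b) = 3*(-8 + b) = -24 + 3*b)
8*c(9, 15) = 8*(-24 + 3*9) = 8*(-24 + 27) = 8*3 = 24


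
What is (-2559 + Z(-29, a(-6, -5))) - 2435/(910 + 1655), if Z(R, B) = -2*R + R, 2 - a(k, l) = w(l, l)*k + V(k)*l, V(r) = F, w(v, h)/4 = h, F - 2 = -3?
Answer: -1298377/513 ≈ -2530.9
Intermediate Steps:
F = -1 (F = 2 - 3 = -1)
w(v, h) = 4*h
V(r) = -1
a(k, l) = 2 + l - 4*k*l (a(k, l) = 2 - ((4*l)*k - l) = 2 - (4*k*l - l) = 2 - (-l + 4*k*l) = 2 + (l - 4*k*l) = 2 + l - 4*k*l)
Z(R, B) = -R
(-2559 + Z(-29, a(-6, -5))) - 2435/(910 + 1655) = (-2559 - 1*(-29)) - 2435/(910 + 1655) = (-2559 + 29) - 2435/2565 = -2530 - 2435*1/2565 = -2530 - 487/513 = -1298377/513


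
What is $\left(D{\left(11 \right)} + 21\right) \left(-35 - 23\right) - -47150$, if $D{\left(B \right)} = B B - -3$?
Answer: $38740$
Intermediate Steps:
$D{\left(B \right)} = 3 + B^{2}$ ($D{\left(B \right)} = B^{2} + 3 = 3 + B^{2}$)
$\left(D{\left(11 \right)} + 21\right) \left(-35 - 23\right) - -47150 = \left(\left(3 + 11^{2}\right) + 21\right) \left(-35 - 23\right) - -47150 = \left(\left(3 + 121\right) + 21\right) \left(-35 - 23\right) + 47150 = \left(124 + 21\right) \left(-58\right) + 47150 = 145 \left(-58\right) + 47150 = -8410 + 47150 = 38740$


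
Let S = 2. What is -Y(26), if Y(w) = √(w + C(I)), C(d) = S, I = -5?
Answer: -2*√7 ≈ -5.2915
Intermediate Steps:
C(d) = 2
Y(w) = √(2 + w) (Y(w) = √(w + 2) = √(2 + w))
-Y(26) = -√(2 + 26) = -√28 = -2*√7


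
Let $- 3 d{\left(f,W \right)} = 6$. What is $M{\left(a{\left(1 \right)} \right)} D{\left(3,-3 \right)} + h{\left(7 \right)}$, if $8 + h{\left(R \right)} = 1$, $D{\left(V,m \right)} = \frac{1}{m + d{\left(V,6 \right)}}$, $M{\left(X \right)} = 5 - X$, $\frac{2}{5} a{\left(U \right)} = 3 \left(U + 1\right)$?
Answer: $-5$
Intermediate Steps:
$a{\left(U \right)} = \frac{15}{2} + \frac{15 U}{2}$ ($a{\left(U \right)} = \frac{5 \cdot 3 \left(U + 1\right)}{2} = \frac{5 \cdot 3 \left(1 + U\right)}{2} = \frac{5 \left(3 + 3 U\right)}{2} = \frac{15}{2} + \frac{15 U}{2}$)
$d{\left(f,W \right)} = -2$ ($d{\left(f,W \right)} = \left(- \frac{1}{3}\right) 6 = -2$)
$D{\left(V,m \right)} = \frac{1}{-2 + m}$ ($D{\left(V,m \right)} = \frac{1}{m - 2} = \frac{1}{-2 + m}$)
$h{\left(R \right)} = -7$ ($h{\left(R \right)} = -8 + 1 = -7$)
$M{\left(a{\left(1 \right)} \right)} D{\left(3,-3 \right)} + h{\left(7 \right)} = \frac{5 - \left(\frac{15}{2} + \frac{15}{2} \cdot 1\right)}{-2 - 3} - 7 = \frac{5 - \left(\frac{15}{2} + \frac{15}{2}\right)}{-5} - 7 = \left(5 - 15\right) \left(- \frac{1}{5}\right) - 7 = \left(-10\right) \left(- \frac{1}{5}\right) - 7 = 2 - 7 = -5$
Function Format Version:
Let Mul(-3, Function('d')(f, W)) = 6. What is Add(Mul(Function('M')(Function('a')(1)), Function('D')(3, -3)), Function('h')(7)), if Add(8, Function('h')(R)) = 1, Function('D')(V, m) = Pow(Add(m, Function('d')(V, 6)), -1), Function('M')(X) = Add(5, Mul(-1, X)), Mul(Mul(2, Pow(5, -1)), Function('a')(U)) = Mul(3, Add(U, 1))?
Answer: -5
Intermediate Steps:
Function('a')(U) = Add(Rational(15, 2), Mul(Rational(15, 2), U)) (Function('a')(U) = Mul(Rational(5, 2), Mul(3, Add(U, 1))) = Mul(Rational(5, 2), Mul(3, Add(1, U))) = Mul(Rational(5, 2), Add(3, Mul(3, U))) = Add(Rational(15, 2), Mul(Rational(15, 2), U)))
Function('d')(f, W) = -2 (Function('d')(f, W) = Mul(Rational(-1, 3), 6) = -2)
Function('D')(V, m) = Pow(Add(-2, m), -1) (Function('D')(V, m) = Pow(Add(m, -2), -1) = Pow(Add(-2, m), -1))
Function('h')(R) = -7 (Function('h')(R) = Add(-8, 1) = -7)
Add(Mul(Function('M')(Function('a')(1)), Function('D')(3, -3)), Function('h')(7)) = Add(Mul(Add(5, Mul(-1, Add(Rational(15, 2), Mul(Rational(15, 2), 1)))), Pow(Add(-2, -3), -1)), -7) = Add(Mul(Add(5, Mul(-1, Add(Rational(15, 2), Rational(15, 2)))), Pow(-5, -1)), -7) = Add(Mul(Add(5, Mul(-1, 15)), Rational(-1, 5)), -7) = Add(Mul(Add(5, -15), Rational(-1, 5)), -7) = Add(Mul(-10, Rational(-1, 5)), -7) = Add(2, -7) = -5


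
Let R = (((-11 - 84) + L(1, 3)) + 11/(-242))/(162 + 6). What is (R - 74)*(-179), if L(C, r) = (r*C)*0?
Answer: 16443835/1232 ≈ 13347.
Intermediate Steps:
L(C, r) = 0 (L(C, r) = (C*r)*0 = 0)
R = -697/1232 (R = (((-11 - 84) + 0) + 11/(-242))/(162 + 6) = ((-95 + 0) + 11*(-1/242))/168 = (-95 - 1/22)*(1/168) = -2091/22*1/168 = -697/1232 ≈ -0.56575)
(R - 74)*(-179) = (-697/1232 - 74)*(-179) = -91865/1232*(-179) = 16443835/1232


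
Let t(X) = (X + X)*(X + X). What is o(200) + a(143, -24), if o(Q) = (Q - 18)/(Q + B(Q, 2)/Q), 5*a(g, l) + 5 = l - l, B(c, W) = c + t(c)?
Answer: -9/11 ≈ -0.81818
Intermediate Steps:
t(X) = 4*X² (t(X) = (2*X)*(2*X) = 4*X²)
B(c, W) = c + 4*c²
a(g, l) = -1 (a(g, l) = -1 + (l - l)/5 = -1 + (⅕)*0 = -1 + 0 = -1)
o(Q) = (-18 + Q)/(1 + 5*Q) (o(Q) = (Q - 18)/(Q + (Q*(1 + 4*Q))/Q) = (-18 + Q)/(Q + (1 + 4*Q)) = (-18 + Q)/(1 + 5*Q))
o(200) + a(143, -24) = (-18 + 200)/(1 + 5*200) - 1 = 182/(1 + 1000) - 1 = 182/1001 - 1 = (1/1001)*182 - 1 = 2/11 - 1 = -9/11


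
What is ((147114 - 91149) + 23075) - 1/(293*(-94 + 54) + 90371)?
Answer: 6216575039/78651 ≈ 79040.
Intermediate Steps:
((147114 - 91149) + 23075) - 1/(293*(-94 + 54) + 90371) = (55965 + 23075) - 1/(293*(-40) + 90371) = 79040 - 1/(-11720 + 90371) = 79040 - 1/78651 = 6216575039/78651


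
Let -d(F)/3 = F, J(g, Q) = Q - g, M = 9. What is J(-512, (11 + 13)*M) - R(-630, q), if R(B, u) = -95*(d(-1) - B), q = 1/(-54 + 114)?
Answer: 60863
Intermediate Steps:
d(F) = -3*F
q = 1/60 ≈ 0.016667
R(B, u) = -285 + 95*B (R(B, u) = -95*(-3*(-1) - B) = -95*(3 - B) = -285 + 95*B)
J(-512, (11 + 13)*M) - R(-630, q) = ((11 + 13)*9 - 1*(-512)) - (-285 + 95*(-630)) = (24*9 + 512) - (-285 - 59850) = (216 + 512) - 1*(-60135) = 728 + 60135 = 60863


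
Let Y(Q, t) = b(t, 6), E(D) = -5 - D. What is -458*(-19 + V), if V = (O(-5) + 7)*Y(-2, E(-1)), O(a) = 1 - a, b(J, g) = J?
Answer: 32518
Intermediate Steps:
Y(Q, t) = t
V = -52 (V = ((1 - 1*(-5)) + 7)*(-5 - 1*(-1)) = ((1 + 5) + 7)*(-5 + 1) = (6 + 7)*(-4) = 13*(-4) = -52)
-458*(-19 + V) = -458*(-19 - 52) = -458*(-71) = 32518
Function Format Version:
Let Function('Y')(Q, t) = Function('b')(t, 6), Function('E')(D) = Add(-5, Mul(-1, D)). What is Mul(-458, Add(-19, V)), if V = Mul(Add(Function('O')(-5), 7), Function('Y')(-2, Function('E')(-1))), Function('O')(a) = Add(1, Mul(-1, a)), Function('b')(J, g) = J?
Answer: 32518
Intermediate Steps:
Function('Y')(Q, t) = t
V = -52 (V = Mul(Add(Add(1, Mul(-1, -5)), 7), Add(-5, Mul(-1, -1))) = Mul(Add(Add(1, 5), 7), Add(-5, 1)) = Mul(Add(6, 7), -4) = Mul(13, -4) = -52)
Mul(-458, Add(-19, V)) = Mul(-458, Add(-19, -52)) = Mul(-458, -71) = 32518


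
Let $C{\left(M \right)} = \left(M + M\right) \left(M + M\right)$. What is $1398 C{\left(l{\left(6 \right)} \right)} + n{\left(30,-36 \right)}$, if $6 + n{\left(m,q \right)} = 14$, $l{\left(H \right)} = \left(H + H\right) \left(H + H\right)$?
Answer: $115955720$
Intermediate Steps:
$l{\left(H \right)} = 4 H^{2}$ ($l{\left(H \right)} = 2 H 2 H = 4 H^{2}$)
$n{\left(m,q \right)} = 8$ ($n{\left(m,q \right)} = -6 + 14 = 8$)
$C{\left(M \right)} = 4 M^{2}$ ($C{\left(M \right)} = 2 M 2 M = 4 M^{2}$)
$1398 C{\left(l{\left(6 \right)} \right)} + n{\left(30,-36 \right)} = 1398 \cdot 4 \left(4 \cdot 6^{2}\right)^{2} + 8 = 1398 \cdot 4 \left(4 \cdot 36\right)^{2} + 8 = 1398 \cdot 4 \cdot 144^{2} + 8 = 1398 \cdot 4 \cdot 20736 + 8 = 1398 \cdot 82944 + 8 = 115955712 + 8 = 115955720$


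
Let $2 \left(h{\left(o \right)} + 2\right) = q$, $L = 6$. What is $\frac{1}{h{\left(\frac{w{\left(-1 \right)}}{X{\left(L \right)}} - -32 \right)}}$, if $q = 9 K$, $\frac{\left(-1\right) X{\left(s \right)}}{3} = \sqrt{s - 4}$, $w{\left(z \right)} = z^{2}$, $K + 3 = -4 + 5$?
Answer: $- \frac{1}{11} \approx -0.090909$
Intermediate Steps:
$K = -2$ ($K = -3 + \left(-4 + 5\right) = -3 + 1 = -2$)
$X{\left(s \right)} = - 3 \sqrt{-4 + s}$ ($X{\left(s \right)} = - 3 \sqrt{s - 4} = - 3 \sqrt{-4 + s}$)
$q = -18$ ($q = 9 \left(-2\right) = -18$)
$h{\left(o \right)} = -11$ ($h{\left(o \right)} = -2 + \frac{1}{2} \left(-18\right) = -2 - 9 = -11$)
$\frac{1}{h{\left(\frac{w{\left(-1 \right)}}{X{\left(L \right)}} - -32 \right)}} = \frac{1}{-11} = - \frac{1}{11}$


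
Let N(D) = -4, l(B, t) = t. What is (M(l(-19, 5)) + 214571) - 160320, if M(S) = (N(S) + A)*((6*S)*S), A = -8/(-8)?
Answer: 53801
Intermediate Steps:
A = 1 (A = -8*(-⅛) = 1)
M(S) = -18*S² (M(S) = (-4 + 1)*((6*S)*S) = -18*S²)
(M(l(-19, 5)) + 214571) - 160320 = (-18*5² + 214571) - 160320 = (-18*25 + 214571) - 160320 = (-450 + 214571) - 160320 = 214121 - 160320 = 53801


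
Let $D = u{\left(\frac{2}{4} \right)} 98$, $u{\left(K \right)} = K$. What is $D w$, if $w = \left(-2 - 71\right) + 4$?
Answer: $-3381$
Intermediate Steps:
$D = 49$ ($D = \frac{2}{4} \cdot 98 = 2 \cdot \frac{1}{4} \cdot 98 = \frac{1}{2} \cdot 98 = 49$)
$w = -69$ ($w = -73 + 4 = -69$)
$D w = 49 \left(-69\right) = -3381$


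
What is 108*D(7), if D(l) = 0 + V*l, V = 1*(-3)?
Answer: -2268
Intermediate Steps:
V = -3
D(l) = -3*l (D(l) = 0 - 3*l = -3*l)
108*D(7) = 108*(-3*7) = 108*(-21) = -2268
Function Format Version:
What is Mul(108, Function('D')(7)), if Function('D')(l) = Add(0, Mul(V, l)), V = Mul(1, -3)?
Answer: -2268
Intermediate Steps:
V = -3
Function('D')(l) = Mul(-3, l) (Function('D')(l) = Add(0, Mul(-3, l)) = Mul(-3, l))
Mul(108, Function('D')(7)) = Mul(108, Mul(-3, 7)) = Mul(108, -21) = -2268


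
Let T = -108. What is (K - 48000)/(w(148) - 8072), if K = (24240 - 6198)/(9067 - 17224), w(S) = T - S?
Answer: 65259007/11321916 ≈ 5.7640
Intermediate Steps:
w(S) = -108 - S
K = -6014/2719 (K = 18042/(-8157) = 18042*(-1/8157) = -6014/2719 ≈ -2.2118)
(K - 48000)/(w(148) - 8072) = (-6014/2719 - 48000)/((-108 - 1*148) - 8072) = -130518014/(2719*((-108 - 148) - 8072)) = -130518014/(2719*(-256 - 8072)) = -130518014/2719/(-8328) = -130518014/2719*(-1/8328) = 65259007/11321916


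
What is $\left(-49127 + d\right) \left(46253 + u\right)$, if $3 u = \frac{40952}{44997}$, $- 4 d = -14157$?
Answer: $- \frac{1138559467515925}{539964} \approx -2.1086 \cdot 10^{9}$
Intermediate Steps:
$d = \frac{14157}{4}$ ($d = \left(- \frac{1}{4}\right) \left(-14157\right) = \frac{14157}{4} \approx 3539.3$)
$u = \frac{40952}{134991}$ ($u = \frac{40952 \cdot \frac{1}{44997}}{3} = \frac{1}{3} \cdot \frac{40952}{44997} = \frac{40952}{134991} \approx 0.30337$)
$\left(-49127 + d\right) \left(46253 + u\right) = \left(-49127 + \frac{14157}{4}\right) \left(46253 + \frac{40952}{134991}\right) = \left(- \frac{182351}{4}\right) \frac{6243779675}{134991} = - \frac{1138559467515925}{539964}$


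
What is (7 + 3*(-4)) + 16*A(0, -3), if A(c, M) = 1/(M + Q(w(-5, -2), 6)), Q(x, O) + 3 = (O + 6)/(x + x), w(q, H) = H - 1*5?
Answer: -22/3 ≈ -7.3333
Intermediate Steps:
w(q, H) = -5 + H (w(q, H) = H - 5 = -5 + H)
Q(x, O) = -3 + (6 + O)/(2*x) (Q(x, O) = -3 + (O + 6)/(x + x) = -3 + (6 + O)/((2*x)) = -3 + (6 + O)*(1/(2*x)) = -3 + (6 + O)/(2*x))
A(c, M) = 1/(-27/7 + M) (A(c, M) = 1/(M + (6 + 6 - 6*(-5 - 2))/(2*(-5 - 2))) = 1/(M + (1/2)*(6 + 6 - 6*(-7))/(-7)) = 1/(M + (1/2)*(-1/7)*(6 + 6 + 42)) = 1/(M + (1/2)*(-1/7)*54) = 1/(M - 27/7) = 1/(-27/7 + M))
(7 + 3*(-4)) + 16*A(0, -3) = (7 + 3*(-4)) + 16*(7/(-27 + 7*(-3))) = (7 - 12) + 16*(7/(-27 - 21)) = -5 + 16*(7/(-48)) = -5 + 16*(7*(-1/48)) = -5 + 16*(-7/48) = -5 - 7/3 = -22/3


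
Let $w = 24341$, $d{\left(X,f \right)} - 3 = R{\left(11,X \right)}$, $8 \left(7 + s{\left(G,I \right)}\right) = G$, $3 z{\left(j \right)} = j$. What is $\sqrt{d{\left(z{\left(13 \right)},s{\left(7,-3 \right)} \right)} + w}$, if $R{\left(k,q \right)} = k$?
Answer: $\sqrt{24355} \approx 156.06$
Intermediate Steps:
$z{\left(j \right)} = \frac{j}{3}$
$s{\left(G,I \right)} = -7 + \frac{G}{8}$
$d{\left(X,f \right)} = 14$ ($d{\left(X,f \right)} = 3 + 11 = 14$)
$\sqrt{d{\left(z{\left(13 \right)},s{\left(7,-3 \right)} \right)} + w} = \sqrt{14 + 24341} = \sqrt{24355}$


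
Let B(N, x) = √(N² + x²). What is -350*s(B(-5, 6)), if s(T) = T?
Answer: -350*√61 ≈ -2733.6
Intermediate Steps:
-350*s(B(-5, 6)) = -350*√((-5)² + 6²) = -350*√(25 + 36) = -350*√61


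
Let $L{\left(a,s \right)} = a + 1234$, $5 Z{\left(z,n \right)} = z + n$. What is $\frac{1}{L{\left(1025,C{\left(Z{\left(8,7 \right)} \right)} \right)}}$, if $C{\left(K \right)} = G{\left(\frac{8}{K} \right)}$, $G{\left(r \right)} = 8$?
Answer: $\frac{1}{2259} \approx 0.00044267$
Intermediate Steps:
$Z{\left(z,n \right)} = \frac{n}{5} + \frac{z}{5}$ ($Z{\left(z,n \right)} = \frac{z + n}{5} = \frac{n + z}{5} = \frac{n}{5} + \frac{z}{5}$)
$C{\left(K \right)} = 8$
$L{\left(a,s \right)} = 1234 + a$
$\frac{1}{L{\left(1025,C{\left(Z{\left(8,7 \right)} \right)} \right)}} = \frac{1}{1234 + 1025} = \frac{1}{2259}$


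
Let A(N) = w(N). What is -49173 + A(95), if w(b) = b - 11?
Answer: -49089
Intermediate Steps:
w(b) = -11 + b
A(N) = -11 + N
-49173 + A(95) = -49173 + (-11 + 95) = -49173 + 84 = -49089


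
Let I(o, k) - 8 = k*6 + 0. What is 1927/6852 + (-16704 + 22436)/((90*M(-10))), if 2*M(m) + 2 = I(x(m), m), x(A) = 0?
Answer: -5765509/2775060 ≈ -2.0776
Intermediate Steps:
I(o, k) = 8 + 6*k (I(o, k) = 8 + (k*6 + 0) = 8 + (6*k + 0) = 8 + 6*k)
M(m) = 3 + 3*m (M(m) = -1 + (8 + 6*m)/2 = -1 + (4 + 3*m) = 3 + 3*m)
1927/6852 + (-16704 + 22436)/((90*M(-10))) = 1927/6852 + (-16704 + 22436)/((90*(3 + 3*(-10)))) = 1927*(1/6852) + 5732/((90*(3 - 30))) = 1927/6852 + 5732/((90*(-27))) = 1927/6852 + 5732/(-2430) = 1927/6852 + 5732*(-1/2430) = 1927/6852 - 2866/1215 = -5765509/2775060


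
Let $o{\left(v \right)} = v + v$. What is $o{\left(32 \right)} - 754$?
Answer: $-690$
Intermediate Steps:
$o{\left(v \right)} = 2 v$
$o{\left(32 \right)} - 754 = 2 \cdot 32 - 754 = 64 - 754 = -690$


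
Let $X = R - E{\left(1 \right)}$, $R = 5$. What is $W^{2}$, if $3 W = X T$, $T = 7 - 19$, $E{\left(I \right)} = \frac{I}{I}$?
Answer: $256$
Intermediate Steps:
$E{\left(I \right)} = 1$
$X = 4$ ($X = 5 - 1 = 4$)
$T = -12$ ($T = 7 - 19 = -12$)
$W = -16$ ($W = \frac{4 \left(-12\right)}{3} = \frac{1}{3} \left(-48\right) = -16$)
$W^{2} = \left(-16\right)^{2} = 256$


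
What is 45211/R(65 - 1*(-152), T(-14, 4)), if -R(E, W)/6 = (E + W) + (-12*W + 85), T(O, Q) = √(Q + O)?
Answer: -6826861/277242 - 497321*I*√10/554484 ≈ -24.624 - 2.8363*I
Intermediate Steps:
T(O, Q) = √(O + Q)
R(E, W) = -510 - 6*E + 66*W (R(E, W) = -6*((E + W) + (-12*W + 85)) = -6*((E + W) + (85 - 12*W)) = -6*(85 + E - 11*W) = -510 - 6*E + 66*W)
45211/R(65 - 1*(-152), T(-14, 4)) = 45211/(-510 - 6*(65 - 1*(-152)) + 66*√(-14 + 4)) = 45211/(-510 - 6*(65 + 152) + 66*√(-10)) = 45211/(-510 - 6*217 + 66*(I*√10)) = 45211/(-510 - 1302 + 66*I*√10) = 45211/(-1812 + 66*I*√10)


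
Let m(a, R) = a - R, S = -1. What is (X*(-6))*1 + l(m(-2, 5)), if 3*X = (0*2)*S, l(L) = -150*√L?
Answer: -150*I*√7 ≈ -396.86*I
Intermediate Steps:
X = 0 (X = ((0*2)*(-1))/3 = (0*(-1))/3 = (⅓)*0 = 0)
(X*(-6))*1 + l(m(-2, 5)) = (0*(-6))*1 - 150*√(-2 - 1*5) = 0*1 - 150*√(-2 - 5) = 0 - 150*I*√7 = -150*I*√7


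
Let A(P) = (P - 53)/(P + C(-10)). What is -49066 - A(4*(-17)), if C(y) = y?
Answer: -3827269/78 ≈ -49068.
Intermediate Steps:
A(P) = (-53 + P)/(-10 + P) (A(P) = (P - 53)/(P - 10) = (-53 + P)/(-10 + P))
-49066 - A(4*(-17)) = -49066 - (-53 + 4*(-17))/(-10 + 4*(-17)) = -49066 - (-53 - 68)/(-10 - 68) = -49066 - (-121)/(-78) = -49066 - (-1)*(-121)/78 = -49066 - 1*121/78 = -49066 - 121/78 = -3827269/78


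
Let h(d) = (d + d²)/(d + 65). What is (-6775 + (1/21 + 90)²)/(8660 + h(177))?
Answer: 71160826/469053333 ≈ 0.15171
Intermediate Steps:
h(d) = (d + d²)/(65 + d)
(-6775 + (1/21 + 90)²)/(8660 + h(177)) = (-6775 + (1/21 + 90)²)/(8660 + 177*(1 + 177)/(65 + 177)) = (-6775 + (1/21 + 90)²)/(8660 + 177*178/242) = (-6775 + (1891/21)²)/(8660 + 177*(1/242)*178) = (-6775 + 3575881/441)/(8660 + 15753/121) = 588106/(441*(1063613/121)) = (588106/441)*(121/1063613) = 71160826/469053333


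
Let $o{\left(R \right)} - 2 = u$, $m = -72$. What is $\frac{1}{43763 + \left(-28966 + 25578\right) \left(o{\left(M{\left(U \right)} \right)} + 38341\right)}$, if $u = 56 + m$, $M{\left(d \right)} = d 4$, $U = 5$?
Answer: $- \frac{1}{129808113} \approx -7.7037 \cdot 10^{-9}$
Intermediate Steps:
$M{\left(d \right)} = 4 d$
$u = -16$ ($u = 56 - 72 = -16$)
$o{\left(R \right)} = -14$ ($o{\left(R \right)} = 2 - 16 = -14$)
$\frac{1}{43763 + \left(-28966 + 25578\right) \left(o{\left(M{\left(U \right)} \right)} + 38341\right)} = \frac{1}{43763 + \left(-28966 + 25578\right) \left(-14 + 38341\right)} = \frac{1}{43763 - 129851876} = \frac{1}{-129808113} = - \frac{1}{129808113}$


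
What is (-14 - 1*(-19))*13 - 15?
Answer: 50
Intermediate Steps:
(-14 - 1*(-19))*13 - 15 = (-14 + 19)*13 - 15 = 5*13 - 15 = 65 - 15 = 50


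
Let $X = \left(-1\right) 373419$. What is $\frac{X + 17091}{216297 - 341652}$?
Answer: $\frac{118776}{41785} \approx 2.8426$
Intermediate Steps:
$X = -373419$
$\frac{X + 17091}{216297 - 341652} = \frac{-373419 + 17091}{216297 - 341652} = - \frac{356328}{-125355} = \left(-356328\right) \left(- \frac{1}{125355}\right) = \frac{118776}{41785}$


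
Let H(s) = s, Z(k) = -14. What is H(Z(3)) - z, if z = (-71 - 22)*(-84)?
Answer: -7826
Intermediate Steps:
z = 7812 (z = -93*(-84) = 7812)
H(Z(3)) - z = -14 - 1*7812 = -14 - 7812 = -7826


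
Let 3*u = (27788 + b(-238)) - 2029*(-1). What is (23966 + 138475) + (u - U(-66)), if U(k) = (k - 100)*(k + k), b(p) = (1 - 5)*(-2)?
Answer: 451412/3 ≈ 1.5047e+5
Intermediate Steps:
b(p) = 8 (b(p) = -4*(-2) = 8)
U(k) = 2*k*(-100 + k) (U(k) = (-100 + k)*(2*k) = 2*k*(-100 + k))
u = 29825/3 (u = ((27788 + 8) - 2029*(-1))/3 = (27796 + 2029)/3 = (⅓)*29825 = 29825/3 ≈ 9941.7)
(23966 + 138475) + (u - U(-66)) = (23966 + 138475) + (29825/3 - 2*(-66)*(-100 - 66)) = 162441 + (29825/3 - 2*(-66)*(-166)) = 162441 + (29825/3 - 1*21912) = 162441 + (29825/3 - 21912) = 162441 - 35911/3 = 451412/3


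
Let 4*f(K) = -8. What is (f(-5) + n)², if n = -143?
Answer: 21025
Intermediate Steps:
f(K) = -2 (f(K) = (¼)*(-8) = -2)
(f(-5) + n)² = (-2 - 143)² = (-145)² = 21025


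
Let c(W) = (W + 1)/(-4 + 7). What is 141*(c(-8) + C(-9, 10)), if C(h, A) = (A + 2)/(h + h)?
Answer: -423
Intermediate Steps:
c(W) = ⅓ + W/3 (c(W) = (1 + W)/3 = (1 + W)*(⅓) = ⅓ + W/3)
C(h, A) = (2 + A)/(2*h) (C(h, A) = (2 + A)/((2*h)) = (2 + A)*(1/(2*h)) = (2 + A)/(2*h))
141*(c(-8) + C(-9, 10)) = 141*((⅓ + (⅓)*(-8)) + (½)*(2 + 10)/(-9)) = 141*((⅓ - 8/3) + (½)*(-⅑)*12) = 141*(-7/3 - ⅔) = 141*(-3) = -423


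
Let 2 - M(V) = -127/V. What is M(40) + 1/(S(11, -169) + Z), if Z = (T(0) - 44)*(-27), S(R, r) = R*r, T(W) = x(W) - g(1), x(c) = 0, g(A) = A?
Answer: 33317/6440 ≈ 5.1734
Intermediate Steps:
T(W) = -1 (T(W) = 0 - 1*1 = 0 - 1 = -1)
M(V) = 2 + 127/V (M(V) = 2 - (-127)/V = 2 + 127/V)
Z = 1215 (Z = (-1 - 44)*(-27) = -45*(-27) = 1215)
M(40) + 1/(S(11, -169) + Z) = (2 + 127/40) + 1/(11*(-169) + 1215) = (2 + 127*(1/40)) + 1/(-1859 + 1215) = (2 + 127/40) + 1/(-644) = 207/40 - 1/644 = 33317/6440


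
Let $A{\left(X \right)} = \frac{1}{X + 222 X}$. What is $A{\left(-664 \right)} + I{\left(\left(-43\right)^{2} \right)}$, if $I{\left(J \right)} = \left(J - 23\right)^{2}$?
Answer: $\frac{493712915871}{148072} \approx 3.3343 \cdot 10^{6}$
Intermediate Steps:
$A{\left(X \right)} = \frac{1}{223 X}$
$I{\left(J \right)} = \left(-23 + J\right)^{2}$
$A{\left(-664 \right)} + I{\left(\left(-43\right)^{2} \right)} = \frac{1}{223 \left(-664\right)} + \left(-23 + \left(-43\right)^{2}\right)^{2} = \frac{1}{223} \left(- \frac{1}{664}\right) + \left(-23 + 1849\right)^{2} = - \frac{1}{148072} + 1826^{2} = - \frac{1}{148072} + 3334276 = \frac{493712915871}{148072}$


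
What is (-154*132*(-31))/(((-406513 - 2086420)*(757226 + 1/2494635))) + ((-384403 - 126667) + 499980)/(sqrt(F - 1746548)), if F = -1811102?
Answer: -1572039148680/4709156625733594763 + 1109*I*sqrt(142306)/71153 ≈ -3.3383e-7 + 5.8796*I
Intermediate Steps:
(-154*132*(-31))/(((-406513 - 2086420)*(757226 + 1/2494635))) + ((-384403 - 126667) + 499980)/(sqrt(F - 1746548)) = (-154*132*(-31))/(((-406513 - 2086420)*(757226 + 1/2494635))) + ((-384403 - 126667) + 499980)/(sqrt(-1811102 - 1746548)) = (-20328*(-31))/((-2492933*(757226 + 1/2494635))) + (-511070 + 499980)/(sqrt(-3557650)) = 630168/((-2492933*1889002482511/2494635)) - 11090*(-I*sqrt(142306)/711530) = 630168/(-4709156625733594763/2494635) - (-1109)*I*sqrt(142306)/71153 = 630168*(-2494635/4709156625733594763) + 1109*I*sqrt(142306)/71153 = -1572039148680/4709156625733594763 + 1109*I*sqrt(142306)/71153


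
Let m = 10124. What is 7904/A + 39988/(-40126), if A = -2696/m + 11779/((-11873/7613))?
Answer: -9303428891571542/4553733201832057 ≈ -2.0430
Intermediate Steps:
A = -226971699239/30050563 (A = -2696/10124 + 11779/((-11873/7613)) = -2696*1/10124 + 11779/((-11873*1/7613)) = -674/2531 + 11779/(-11873/7613) = -674/2531 + 11779*(-7613/11873) = -674/2531 - 89673527/11873 = -226971699239/30050563 ≈ -7553.0)
7904/A + 39988/(-40126) = 7904/(-226971699239/30050563) + 39988/(-40126) = 7904*(-30050563/226971699239) + 39988*(-1/40126) = -237519649952/226971699239 - 19994/20063 = -9303428891571542/4553733201832057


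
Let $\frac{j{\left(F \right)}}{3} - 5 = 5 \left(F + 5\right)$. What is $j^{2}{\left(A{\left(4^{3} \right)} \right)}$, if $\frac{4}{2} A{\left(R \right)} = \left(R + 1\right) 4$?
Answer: $4161600$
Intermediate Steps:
$A{\left(R \right)} = 2 + 2 R$ ($A{\left(R \right)} = \frac{\left(R + 1\right) 4}{2} = \frac{\left(1 + R\right) 4}{2} = \frac{4 + 4 R}{2} = 2 + 2 R$)
$j{\left(F \right)} = 90 + 15 F$ ($j{\left(F \right)} = 15 + 3 \cdot 5 \left(F + 5\right) = 15 + 3 \cdot 5 \left(5 + F\right) = 15 + 3 \left(25 + 5 F\right) = 15 + \left(75 + 15 F\right) = 90 + 15 F$)
$j^{2}{\left(A{\left(4^{3} \right)} \right)} = \left(90 + 15 \left(2 + 2 \cdot 4^{3}\right)\right)^{2} = \left(90 + 15 \left(2 + 2 \cdot 64\right)\right)^{2} = \left(90 + 15 \left(2 + 128\right)\right)^{2} = \left(90 + 15 \cdot 130\right)^{2} = \left(90 + 1950\right)^{2} = 2040^{2} = 4161600$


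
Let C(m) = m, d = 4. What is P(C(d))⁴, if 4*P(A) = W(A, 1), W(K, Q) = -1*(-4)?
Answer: 1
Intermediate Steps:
W(K, Q) = 4
P(A) = 1 (P(A) = (¼)*4 = 1)
P(C(d))⁴ = 1⁴ = 1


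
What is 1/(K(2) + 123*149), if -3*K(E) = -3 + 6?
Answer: 1/18326 ≈ 5.4567e-5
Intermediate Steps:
K(E) = -1 (K(E) = -(-3 + 6)/3 = -⅓*3 = -1)
1/(K(2) + 123*149) = 1/(-1 + 123*149) = 1/(-1 + 18327) = 1/18326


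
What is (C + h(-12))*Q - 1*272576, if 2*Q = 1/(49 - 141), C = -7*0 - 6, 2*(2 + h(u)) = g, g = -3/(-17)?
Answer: -1705235187/6256 ≈ -2.7258e+5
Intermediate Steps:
g = 3/17 (g = -3*(-1/17) = 3/17 ≈ 0.17647)
h(u) = -65/34 (h(u) = -2 + (½)*(3/17) = -2 + 3/34 = -65/34)
C = -6 (C = 0 - 6 = -6)
Q = -1/184 (Q = 1/(2*(49 - 141)) = (½)/(-92) = (½)*(-1/92) = -1/184 ≈ -0.0054348)
(C + h(-12))*Q - 1*272576 = (-6 - 65/34)*(-1/184) - 1*272576 = -269/34*(-1/184) - 272576 = 269/6256 - 272576 = -1705235187/6256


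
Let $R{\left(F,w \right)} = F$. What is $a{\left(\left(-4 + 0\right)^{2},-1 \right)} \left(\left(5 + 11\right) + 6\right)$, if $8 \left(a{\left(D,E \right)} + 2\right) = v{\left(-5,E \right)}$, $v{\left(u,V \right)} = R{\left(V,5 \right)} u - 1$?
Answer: $-33$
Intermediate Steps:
$v{\left(u,V \right)} = -1 + V u$ ($v{\left(u,V \right)} = V u - 1 = -1 + V u$)
$a{\left(D,E \right)} = - \frac{17}{8} - \frac{5 E}{8}$ ($a{\left(D,E \right)} = -2 + \frac{-1 + E \left(-5\right)}{8} = -2 + \frac{-1 - 5 E}{8} = -2 - \left(\frac{1}{8} + \frac{5 E}{8}\right) = - \frac{17}{8} - \frac{5 E}{8}$)
$a{\left(\left(-4 + 0\right)^{2},-1 \right)} \left(\left(5 + 11\right) + 6\right) = \left(- \frac{17}{8} - - \frac{5}{8}\right) \left(\left(5 + 11\right) + 6\right) = \left(- \frac{17}{8} + \frac{5}{8}\right) \left(16 + 6\right) = \left(- \frac{3}{2}\right) 22 = -33$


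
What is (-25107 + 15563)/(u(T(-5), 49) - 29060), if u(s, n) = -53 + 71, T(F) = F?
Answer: 4772/14521 ≈ 0.32863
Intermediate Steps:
u(s, n) = 18
(-25107 + 15563)/(u(T(-5), 49) - 29060) = (-25107 + 15563)/(18 - 29060) = -9544/(-29042) = -9544*(-1/29042) = 4772/14521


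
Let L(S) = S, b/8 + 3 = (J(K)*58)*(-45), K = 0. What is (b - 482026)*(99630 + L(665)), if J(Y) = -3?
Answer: -42064725950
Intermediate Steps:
b = 62616 (b = -24 + 8*(-3*58*(-45)) = -24 + 8*(-174*(-45)) = -24 + 8*7830 = -24 + 62640 = 62616)
(b - 482026)*(99630 + L(665)) = (62616 - 482026)*(99630 + 665) = -419410*100295 = -42064725950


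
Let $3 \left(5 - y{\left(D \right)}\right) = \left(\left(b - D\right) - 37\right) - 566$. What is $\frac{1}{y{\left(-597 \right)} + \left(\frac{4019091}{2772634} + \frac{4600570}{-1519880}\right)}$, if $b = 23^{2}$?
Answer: $- \frac{632110644588}{108034476599413} \approx -0.005851$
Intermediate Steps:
$b = 529$
$y{\left(D \right)} = \frac{89}{3} + \frac{D}{3}$ ($y{\left(D \right)} = 5 - \frac{\left(\left(529 - D\right) - 37\right) - 566}{3} = 5 - \frac{\left(492 - D\right) - 566}{3} = 5 - \frac{-74 - D}{3} = 5 + \left(\frac{74}{3} + \frac{D}{3}\right) = \frac{89}{3} + \frac{D}{3}$)
$\frac{1}{y{\left(-597 \right)} + \left(\frac{4019091}{2772634} + \frac{4600570}{-1519880}\right)} = \frac{1}{\left(\frac{89}{3} + \frac{1}{3} \left(-597\right)\right) + \left(\frac{4019091}{2772634} + \frac{4600570}{-1519880}\right)} = \frac{1}{\left(\frac{89}{3} - 199\right) + \left(4019091 \cdot \frac{1}{2772634} + 4600570 \left(- \frac{1}{1519880}\right)\right)} = \frac{1}{- \frac{508}{3} + \left(\frac{4019091}{2772634} - \frac{460057}{151988}\right)} = \frac{1}{- \frac{508}{3} - \frac{332358038615}{210703548196}} = \frac{1}{- \frac{108034476599413}{632110644588}} = - \frac{632110644588}{108034476599413}$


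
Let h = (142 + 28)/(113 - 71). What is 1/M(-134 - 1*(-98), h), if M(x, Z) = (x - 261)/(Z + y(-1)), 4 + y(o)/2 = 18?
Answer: -673/6237 ≈ -0.10790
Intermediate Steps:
y(o) = 28 (y(o) = -8 + 2*18 = -8 + 36 = 28)
h = 85/21 (h = 170/42 = 170*(1/42) = 85/21 ≈ 4.0476)
M(x, Z) = (-261 + x)/(28 + Z) (M(x, Z) = (x - 261)/(Z + 28) = (-261 + x)/(28 + Z))
1/M(-134 - 1*(-98), h) = 1/((-261 + (-134 - 1*(-98)))/(28 + 85/21)) = 1/((-261 + (-134 + 98))/(673/21)) = 1/(21*(-261 - 36)/673) = 1/((21/673)*(-297)) = 1/(-6237/673) = -673/6237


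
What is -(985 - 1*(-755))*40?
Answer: -69600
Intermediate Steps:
-(985 - 1*(-755))*40 = -(985 + 755)*40 = -1740*40 = -1*69600 = -69600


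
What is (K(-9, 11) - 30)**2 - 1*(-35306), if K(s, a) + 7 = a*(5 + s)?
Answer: 41867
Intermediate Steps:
K(s, a) = -7 + a*(5 + s)
(K(-9, 11) - 30)**2 - 1*(-35306) = ((-7 + 5*11 + 11*(-9)) - 30)**2 - 1*(-35306) = ((-7 + 55 - 99) - 30)**2 + 35306 = (-51 - 30)**2 + 35306 = (-81)**2 + 35306 = 6561 + 35306 = 41867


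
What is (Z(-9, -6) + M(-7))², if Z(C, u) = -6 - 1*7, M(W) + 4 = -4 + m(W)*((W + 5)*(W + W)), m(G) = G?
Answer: 47089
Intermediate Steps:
M(W) = -8 + 2*W²*(5 + W) (M(W) = -4 + (-4 + W*((W + 5)*(W + W))) = -4 + (-4 + W*((5 + W)*(2*W))) = -4 + (-4 + W*(2*W*(5 + W))) = -4 + (-4 + 2*W²*(5 + W)) = -8 + 2*W²*(5 + W))
Z(C, u) = -13 (Z(C, u) = -6 - 7 = -13)
(Z(-9, -6) + M(-7))² = (-13 + (-8 + 2*(-7)³ + 10*(-7)²))² = (-13 + (-8 + 2*(-343) + 10*49))² = (-13 + (-8 - 686 + 490))² = (-13 - 204)² = (-217)² = 47089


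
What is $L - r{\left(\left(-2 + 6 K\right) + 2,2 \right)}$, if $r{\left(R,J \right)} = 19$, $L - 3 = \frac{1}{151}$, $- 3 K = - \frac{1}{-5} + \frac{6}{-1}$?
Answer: $- \frac{2415}{151} \approx -15.993$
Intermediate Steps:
$K = \frac{29}{15}$ ($K = - \frac{- \frac{1}{-5} + \frac{6}{-1}}{3} = - \frac{\left(-1\right) \left(- \frac{1}{5}\right) + 6 \left(-1\right)}{3} = - \frac{\frac{1}{5} - 6}{3} = \left(- \frac{1}{3}\right) \left(- \frac{29}{5}\right) = \frac{29}{15} \approx 1.9333$)
$L = \frac{454}{151}$ ($L = 3 + \frac{1}{151} = \frac{454}{151} \approx 3.0066$)
$L - r{\left(\left(-2 + 6 K\right) + 2,2 \right)} = \frac{454}{151} - 19 = - \frac{2415}{151}$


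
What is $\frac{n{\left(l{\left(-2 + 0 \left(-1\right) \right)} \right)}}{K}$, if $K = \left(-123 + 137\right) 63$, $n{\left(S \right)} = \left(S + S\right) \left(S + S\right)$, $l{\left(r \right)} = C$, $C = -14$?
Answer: $\frac{8}{9} \approx 0.88889$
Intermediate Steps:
$l{\left(r \right)} = -14$
$n{\left(S \right)} = 4 S^{2}$ ($n{\left(S \right)} = 2 S 2 S = 4 S^{2}$)
$K = 882$ ($K = 14 \cdot 63 = 882$)
$\frac{n{\left(l{\left(-2 + 0 \left(-1\right) \right)} \right)}}{K} = \frac{4 \left(-14\right)^{2}}{882} = 4 \cdot 196 \cdot \frac{1}{882} = 784 \cdot \frac{1}{882} = \frac{8}{9}$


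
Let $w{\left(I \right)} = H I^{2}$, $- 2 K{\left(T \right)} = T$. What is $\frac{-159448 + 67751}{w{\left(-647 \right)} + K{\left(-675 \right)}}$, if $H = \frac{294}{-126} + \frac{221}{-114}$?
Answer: $\frac{5226729}{101912054} \approx 0.051287$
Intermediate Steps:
$H = - \frac{487}{114}$ ($H = 294 \left(- \frac{1}{126}\right) + 221 \left(- \frac{1}{114}\right) = - \frac{7}{3} - \frac{221}{114} = - \frac{487}{114} \approx -4.2719$)
$K{\left(T \right)} = - \frac{T}{2}$
$w{\left(I \right)} = - \frac{487 I^{2}}{114}$
$\frac{-159448 + 67751}{w{\left(-647 \right)} + K{\left(-675 \right)}} = \frac{-159448 + 67751}{- \frac{487 \left(-647\right)^{2}}{114} - - \frac{675}{2}} = - \frac{91697}{\left(- \frac{487}{114}\right) 418609 + \frac{675}{2}} = - \frac{91697}{- \frac{203862583}{114} + \frac{675}{2}} = - \frac{91697}{- \frac{101912054}{57}} = \left(-91697\right) \left(- \frac{57}{101912054}\right) = \frac{5226729}{101912054}$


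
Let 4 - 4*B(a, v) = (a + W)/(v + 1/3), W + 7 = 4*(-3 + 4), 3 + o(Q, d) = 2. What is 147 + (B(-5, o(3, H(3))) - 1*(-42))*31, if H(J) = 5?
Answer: 1387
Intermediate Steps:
o(Q, d) = -1 (o(Q, d) = -3 + 2 = -1)
W = -3 (W = -7 + 4*(-3 + 4) = -7 + 4*1 = -7 + 4 = -3)
B(a, v) = 1 - (-3 + a)/(4*(1/3 + v)) (B(a, v) = 1 - (a - 3)/(4*(v + 1/3)) = 1 - (-3 + a)/(4*(v + 1/3)) = 1 - (-3 + a)/(4*(1/3 + v)))
147 + (B(-5, o(3, H(3))) - 1*(-42))*31 = 147 + ((13 - 3*(-5) + 12*(-1))/(4*(1 + 3*(-1))) - 1*(-42))*31 = 147 + ((13 + 15 - 12)/(4*(1 - 3)) + 42)*31 = 147 + ((1/4)*16/(-2) + 42)*31 = 147 + ((1/4)*(-1/2)*16 + 42)*31 = 147 + (-2 + 42)*31 = 147 + 40*31 = 147 + 1240 = 1387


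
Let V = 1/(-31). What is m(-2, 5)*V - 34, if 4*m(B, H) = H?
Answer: -4221/124 ≈ -34.040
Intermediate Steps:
m(B, H) = H/4
V = -1/31 ≈ -0.032258
m(-2, 5)*V - 34 = ((¼)*5)*(-1/31) - 34 = (5/4)*(-1/31) - 34 = -5/124 - 34 = -4221/124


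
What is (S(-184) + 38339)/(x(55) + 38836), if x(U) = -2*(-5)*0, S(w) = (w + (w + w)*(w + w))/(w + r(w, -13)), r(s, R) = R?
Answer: 55771/57524 ≈ 0.96953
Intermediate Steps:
S(w) = (w + 4*w²)/(-13 + w) (S(w) = (w + (w + w)*(w + w))/(w - 13) = (w + (2*w)*(2*w))/(-13 + w) = (w + 4*w²)/(-13 + w))
x(U) = 0 (x(U) = 10*0 = 0)
(S(-184) + 38339)/(x(55) + 38836) = (-184*(1 + 4*(-184))/(-13 - 184) + 38339)/(0 + 38836) = (-184*(1 - 736)/(-197) + 38339)/38836 = (-184*(-1/197)*(-735) + 38339)*(1/38836) = (-135240/197 + 38339)*(1/38836) = (7417543/197)*(1/38836) = 55771/57524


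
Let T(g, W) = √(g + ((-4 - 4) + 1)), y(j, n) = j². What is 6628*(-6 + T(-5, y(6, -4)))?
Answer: -39768 + 13256*I*√3 ≈ -39768.0 + 22960.0*I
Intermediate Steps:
T(g, W) = √(-7 + g) (T(g, W) = √(g + (-8 + 1)) = √(g - 7) = √(-7 + g))
6628*(-6 + T(-5, y(6, -4))) = 6628*(-6 + √(-7 - 5)) = 6628*(-6 + √(-12)) = 6628*(-6 + 2*I*√3) = -39768 + 13256*I*√3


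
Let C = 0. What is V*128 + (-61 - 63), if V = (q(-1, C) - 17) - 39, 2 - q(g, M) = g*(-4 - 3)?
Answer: -7932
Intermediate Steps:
q(g, M) = 2 + 7*g (q(g, M) = 2 - g*(-4 - 3) = 2 - g*(-7) = 2 - (-7)*g = 2 + 7*g)
V = -61 (V = ((2 + 7*(-1)) - 17) - 39 = ((2 - 7) - 17) - 39 = (-5 - 17) - 39 = -22 - 39 = -61)
V*128 + (-61 - 63) = -61*128 + (-61 - 63) = -7808 - 124 = -7932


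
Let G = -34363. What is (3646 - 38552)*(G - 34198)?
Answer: 2393190266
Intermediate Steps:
(3646 - 38552)*(G - 34198) = (3646 - 38552)*(-34363 - 34198) = -34906*(-68561) = 2393190266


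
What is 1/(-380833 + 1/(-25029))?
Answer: -25029/9531869158 ≈ -2.6258e-6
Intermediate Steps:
1/(-380833 + 1/(-25029)) = 1/(-380833 - 1/25029) = 1/(-9531869158/25029) = -25029/9531869158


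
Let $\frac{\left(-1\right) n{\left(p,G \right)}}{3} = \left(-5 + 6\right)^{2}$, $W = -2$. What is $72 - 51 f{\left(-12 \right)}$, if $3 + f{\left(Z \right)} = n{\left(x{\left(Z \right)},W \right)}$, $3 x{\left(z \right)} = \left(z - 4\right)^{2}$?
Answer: $378$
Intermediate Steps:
$x{\left(z \right)} = \frac{\left(-4 + z\right)^{2}}{3}$ ($x{\left(z \right)} = \frac{\left(z - 4\right)^{2}}{3} = \frac{\left(-4 + z\right)^{2}}{3}$)
$n{\left(p,G \right)} = -3$ ($n{\left(p,G \right)} = - 3 \left(-5 + 6\right)^{2} = - 3 \cdot 1^{2} = \left(-3\right) 1 = -3$)
$f{\left(Z \right)} = -6$ ($f{\left(Z \right)} = -3 - 3 = -6$)
$72 - 51 f{\left(-12 \right)} = 72 - -306 = 72 + 306 = 378$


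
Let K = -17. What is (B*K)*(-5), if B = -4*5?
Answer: -1700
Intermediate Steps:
B = -20
(B*K)*(-5) = -20*(-17)*(-5) = 340*(-5) = -1700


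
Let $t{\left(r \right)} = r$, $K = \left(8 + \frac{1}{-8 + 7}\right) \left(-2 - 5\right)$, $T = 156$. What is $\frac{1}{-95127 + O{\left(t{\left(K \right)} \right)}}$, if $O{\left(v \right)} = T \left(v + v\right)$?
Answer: $- \frac{1}{110415} \approx -9.0567 \cdot 10^{-6}$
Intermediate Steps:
$K = -49$ ($K = \left(8 + \frac{1}{-1}\right) \left(-7\right) = \left(8 - 1\right) \left(-7\right) = 7 \left(-7\right) = -49$)
$O{\left(v \right)} = 312 v$ ($O{\left(v \right)} = 156 \left(v + v\right) = 156 \cdot 2 v = 312 v$)
$\frac{1}{-95127 + O{\left(t{\left(K \right)} \right)}} = \frac{1}{-95127 + 312 \left(-49\right)} = \frac{1}{-95127 - 15288} = \frac{1}{-110415} = - \frac{1}{110415}$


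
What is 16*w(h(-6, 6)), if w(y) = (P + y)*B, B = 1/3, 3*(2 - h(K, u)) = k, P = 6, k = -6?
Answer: 160/3 ≈ 53.333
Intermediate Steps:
h(K, u) = 4 (h(K, u) = 2 - ⅓*(-6) = 2 + 2 = 4)
B = ⅓ ≈ 0.33333
w(y) = 2 + y/3 (w(y) = (6 + y)*(⅓) = 2 + y/3)
16*w(h(-6, 6)) = 16*(2 + (⅓)*4) = 16*(2 + 4/3) = 16*(10/3) = 160/3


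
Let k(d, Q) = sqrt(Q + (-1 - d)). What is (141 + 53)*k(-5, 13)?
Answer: 194*sqrt(17) ≈ 799.88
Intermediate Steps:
k(d, Q) = sqrt(-1 + Q - d)
(141 + 53)*k(-5, 13) = (141 + 53)*sqrt(-1 + 13 - 1*(-5)) = 194*sqrt(-1 + 13 + 5) = 194*sqrt(17)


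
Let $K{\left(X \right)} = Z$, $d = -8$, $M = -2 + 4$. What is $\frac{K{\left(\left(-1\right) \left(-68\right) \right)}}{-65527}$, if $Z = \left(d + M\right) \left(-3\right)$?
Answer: $- \frac{18}{65527} \approx -0.0002747$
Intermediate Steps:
$M = 2$
$Z = 18$ ($Z = \left(-8 + 2\right) \left(-3\right) = \left(-6\right) \left(-3\right) = 18$)
$K{\left(X \right)} = 18$
$\frac{K{\left(\left(-1\right) \left(-68\right) \right)}}{-65527} = \frac{18}{-65527} = 18 \left(- \frac{1}{65527}\right) = - \frac{18}{65527}$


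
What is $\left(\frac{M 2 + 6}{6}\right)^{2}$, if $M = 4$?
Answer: $\frac{49}{9} \approx 5.4444$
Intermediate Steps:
$\left(\frac{M 2 + 6}{6}\right)^{2} = \left(\frac{4 \cdot 2 + 6}{6}\right)^{2} = \left(\left(8 + 6\right) \frac{1}{6}\right)^{2} = \left(14 \cdot \frac{1}{6}\right)^{2} = \left(\frac{7}{3}\right)^{2} = \frac{49}{9}$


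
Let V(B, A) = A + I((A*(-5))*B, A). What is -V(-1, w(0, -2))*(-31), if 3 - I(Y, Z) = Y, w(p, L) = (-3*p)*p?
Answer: 93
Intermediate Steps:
w(p, L) = -3*p**2
I(Y, Z) = 3 - Y
V(B, A) = 3 + A + 5*A*B (V(B, A) = A + (3 - A*(-5)*B) = A + (3 - (-5*A)*B) = A + (3 - (-5)*A*B) = A + (3 + 5*A*B) = 3 + A + 5*A*B)
-V(-1, w(0, -2))*(-31) = -(3 - 3*0**2 + 5*(-3*0**2)*(-1))*(-31) = -(3 - 3*0 + 5*(-3*0)*(-1))*(-31) = -(3 + 0 + 5*0*(-1))*(-31) = -(3 + 0 + 0)*(-31) = -3*(-31) = -1*(-93) = 93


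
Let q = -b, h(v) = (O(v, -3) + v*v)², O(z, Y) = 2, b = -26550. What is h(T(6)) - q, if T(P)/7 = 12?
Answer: 49788814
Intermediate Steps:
T(P) = 84 (T(P) = 7*12 = 84)
h(v) = (2 + v²)² (h(v) = (2 + v*v)² = (2 + v²)²)
q = 26550 (q = -1*(-26550) = 26550)
h(T(6)) - q = (2 + 84²)² - 1*26550 = (2 + 7056)² - 26550 = 7058² - 26550 = 49815364 - 26550 = 49788814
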